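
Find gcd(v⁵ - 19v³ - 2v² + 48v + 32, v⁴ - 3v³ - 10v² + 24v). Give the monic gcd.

By polynomial division,
  v⁵ - 19v³ - 2v² + 48v + 32 = (v + 3)(v⁴ - 3v³ - 10v² + 24v) + (4v² - 24v + 32)
  v⁴ - 3v³ - 10v² + 24v = ((1/4)v² + (3/4)v)(4v² - 24v + 32) + (0)
Last nonzero remainder: 4v² - 24v + 32. Dividing through by 4 gives the monic gcd v² - 6v + 8.

v² - 6v + 8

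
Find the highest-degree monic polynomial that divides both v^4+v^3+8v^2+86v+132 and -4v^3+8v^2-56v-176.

v^3-2v^2+14v+44

By polynomial division,
  v^4+v^3+8v^2+86v+132 = (-(1/4)v-3/4)(-4v^3+8v^2-56v-176) + (0)
Last nonzero remainder: -4v^3+8v^2-56v-176. Dividing through by -4 gives the monic gcd v^3-2v^2+14v+44.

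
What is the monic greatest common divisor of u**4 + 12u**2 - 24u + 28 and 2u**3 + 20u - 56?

By polynomial division,
  u**4 + 12u**2 - 24u + 28 = ((1/2)u)(2u**3 + 20u - 56) + (2u**2 + 4u + 28)
  2u**3 + 20u - 56 = (u - 2)(2u**2 + 4u + 28) + (0)
Last nonzero remainder: 2u**2 + 4u + 28. Dividing through by 2 gives the monic gcd u**2 + 2u + 14.

u**2 + 2u + 14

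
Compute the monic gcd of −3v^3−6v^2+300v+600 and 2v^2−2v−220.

v+10

Apply the Euclidean algorithm:
  −3v^3−6v^2+300v+600 = (−(3/2)v−9/2)(2v^2−2v−220) + (−39v−390)
  2v^2−2v−220 = (−(2/39)v+22/39)(−39v−390) + (0)
Last nonzero remainder: −39v−390. Dividing through by −39 gives the monic gcd v+10.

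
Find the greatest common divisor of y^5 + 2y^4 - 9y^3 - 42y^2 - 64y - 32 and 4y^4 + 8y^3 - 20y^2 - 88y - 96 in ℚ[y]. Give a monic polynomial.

y^3 + 5y^2 + 10y + 8

By polynomial division,
  y^5 + 2y^4 - 9y^3 - 42y^2 - 64y - 32 = ((1/4)y)(4y^4 + 8y^3 - 20y^2 - 88y - 96) + (-4y^3 - 20y^2 - 40y - 32)
  4y^4 + 8y^3 - 20y^2 - 88y - 96 = (-y + 3)(-4y^3 - 20y^2 - 40y - 32) + (0)
Last nonzero remainder: -4y^3 - 20y^2 - 40y - 32. Dividing through by -4 gives the monic gcd y^3 + 5y^2 + 10y + 8.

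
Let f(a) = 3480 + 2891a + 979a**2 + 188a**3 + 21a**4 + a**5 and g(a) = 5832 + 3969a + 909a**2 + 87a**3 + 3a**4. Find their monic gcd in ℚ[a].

Apply the Euclidean algorithm:
  a**5 + 21a**4 + 188a**3 + 979a**2 + 2891a + 3480 = ((1/3)a - 8/3)(3a**4 + 87a**3 + 909a**2 + 3969a + 5832) + (117a**3 + 2080a**2 + 11531a + 19032)
  3a**4 + 87a**3 + 909a**2 + 3969a + 5832 = ((1/39)a + 101/351)(117a**3 + 2080a**2 + 11531a + 19032) + ((400/27)a**2 + (4400/27)a + 3200/9)
  117a**3 + 2080a**2 + 11531a + 19032 = ((3159/400)a + 21411/400)((400/27)a**2 + (4400/27)a + 3200/9) + (0)
Last nonzero remainder: (400/27)a**2 + (4400/27)a + 3200/9. Dividing through by 400/27 gives the monic gcd a**2 + 11a + 24.

24 + 11a + a**2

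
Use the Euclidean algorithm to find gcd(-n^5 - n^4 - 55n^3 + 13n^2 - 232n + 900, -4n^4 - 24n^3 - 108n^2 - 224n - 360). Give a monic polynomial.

n^2 + 2n + 9

Apply the Euclidean algorithm:
  -n^5 - n^4 - 55n^3 + 13n^2 - 232n + 900 = ((1/4)n - 5/4)(-4n^4 - 24n^3 - 108n^2 - 224n - 360) + (-58n^3 - 66n^2 - 422n + 450)
  -4n^4 - 24n^3 - 108n^2 - 224n - 360 = ((2/29)n + 282/841)(-58n^3 - 66n^2 - 422n + 450) + (-(47740/841)n^2 - (95480/841)n - 429660/841)
  -58n^3 - 66n^2 - 422n + 450 = ((24389/23870)n - 4205/4774)(-(47740/841)n^2 - (95480/841)n - 429660/841) + (0)
Last nonzero remainder: -(47740/841)n^2 - (95480/841)n - 429660/841. Dividing through by -47740/841 gives the monic gcd n^2 + 2n + 9.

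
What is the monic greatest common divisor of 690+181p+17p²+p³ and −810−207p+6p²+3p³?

Apply the Euclidean algorithm:
  p³+17p²+181p+690 = (1/3)(3p³+6p²−207p−810) + (15p²+250p+960)
  3p³+6p²−207p−810 = ((1/5)p−44/15)(15p²+250p+960) + ((1003/3)p+2006)
  15p²+250p+960 = ((45/1003)p+480/1003)((1003/3)p+2006) + (0)
Last nonzero remainder: (1003/3)p+2006. Dividing through by 1003/3 gives the monic gcd p+6.

6+p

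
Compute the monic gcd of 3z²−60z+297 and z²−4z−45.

z−9

By polynomial division,
  3z²−60z+297 = (3)(z²−4z−45) + (−48z+432)
  z²−4z−45 = (−(1/48)z−5/48)(−48z+432) + (0)
Last nonzero remainder: −48z+432. Dividing through by −48 gives the monic gcd z−9.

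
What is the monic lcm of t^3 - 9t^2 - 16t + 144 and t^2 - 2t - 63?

t^4 - 2t^3 - 79t^2 + 32t + 1008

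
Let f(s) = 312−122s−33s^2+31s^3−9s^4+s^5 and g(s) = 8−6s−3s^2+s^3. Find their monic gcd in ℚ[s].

Apply the Euclidean algorithm:
  s^5−9s^4+31s^3−33s^2−122s+312 = (s^2−6s+19)(s^3−3s^2−6s+8) + (−20s^2+40s+160)
  s^3−3s^2−6s+8 = (−(1/20)s+1/20)(−20s^2+40s+160) + (0)
Last nonzero remainder: −20s^2+40s+160. Dividing through by −20 gives the monic gcd s^2−2s−8.

−8−2s+s^2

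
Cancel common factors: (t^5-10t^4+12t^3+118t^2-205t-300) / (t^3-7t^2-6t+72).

By polynomial division,
  t^5-10t^4+12t^3+118t^2-205t-300 = (t^2-3t-3)(t^3-7t^2-6t+72) + (7t^2-7t-84)
  t^3-7t^2-6t+72 = ((1/7)t-6/7)(7t^2-7t-84) + (0)
Last nonzero remainder: 7t^2-7t-84. Dividing through by 7 gives the monic gcd t^2-t-12.
Cancel t^2-t-12 from numerator and denominator to get the reduced form.

(t^3-9t^2+15t+25)/(t-6)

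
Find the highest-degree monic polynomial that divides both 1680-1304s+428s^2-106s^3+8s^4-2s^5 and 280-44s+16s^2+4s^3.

Euclidean algorithm in ℚ[s]:
  -2s^5+8s^4-106s^3+428s^2-1304s+1680 = (-(1/2)s^2+4s-48)(4s^3+16s^2-44s+280) + (1512s^2-4536s+15120)
  4s^3+16s^2-44s+280 = ((1/378)s+1/54)(1512s^2-4536s+15120) + (0)
Last nonzero remainder: 1512s^2-4536s+15120. Dividing through by 1512 gives the monic gcd s^2-3s+10.

10-3s+s^2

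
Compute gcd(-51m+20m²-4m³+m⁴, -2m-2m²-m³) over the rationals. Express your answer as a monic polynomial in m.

By polynomial division,
  m⁴-4m³+20m²-51m = (-m+6)(-m³-2m²-2m) + (30m²-39m)
  -m³-2m²-2m = (-(1/30)m-11/100)(30m²-39m) + (-(629/100)m)
  30m²-39m = (-(3000/629)m+3900/629)(-(629/100)m) + (0)
Last nonzero remainder: -(629/100)m. Dividing through by -629/100 gives the monic gcd m.

m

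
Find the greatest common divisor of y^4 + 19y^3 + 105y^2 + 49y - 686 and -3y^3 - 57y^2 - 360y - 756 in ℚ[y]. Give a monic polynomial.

y + 7

Apply the Euclidean algorithm:
  y^4 + 19y^3 + 105y^2 + 49y - 686 = (-(1/3)y)(-3y^3 - 57y^2 - 360y - 756) + (-15y^2 - 203y - 686)
  -3y^3 - 57y^2 - 360y - 756 = ((1/5)y + 82/75)(-15y^2 - 203y - 686) + (-(64/75)y - 448/75)
  -15y^2 - 203y - 686 = ((1125/64)y + 3675/32)(-(64/75)y - 448/75) + (0)
Last nonzero remainder: -(64/75)y - 448/75. Dividing through by -64/75 gives the monic gcd y + 7.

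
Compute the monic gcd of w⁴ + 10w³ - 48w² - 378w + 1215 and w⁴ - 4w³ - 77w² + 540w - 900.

Repeated division with remainder:
  w⁴ + 10w³ - 48w² - 378w + 1215 = (w⁴ - 4w³ - 77w² + 540w - 900) + (14w³ + 29w² - 918w + 2115)
  w⁴ - 4w³ - 77w² + 540w - 900 = ((1/14)w - 85/196)(14w³ + 29w² - 918w + 2115) + ((225/196)w² - (450/49)w + 3375/196)
  14w³ + 29w² - 918w + 2115 = ((2744/225)w + 9212/75)((225/196)w² - (450/49)w + 3375/196) + (0)
Last nonzero remainder: (225/196)w² - (450/49)w + 3375/196. Dividing through by 225/196 gives the monic gcd w² - 8w + 15.

w² - 8w + 15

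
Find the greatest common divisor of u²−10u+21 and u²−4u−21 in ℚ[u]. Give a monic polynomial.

u−7

By polynomial division,
  u²−10u+21 = (u²−4u−21) + (−6u+42)
  u²−4u−21 = (−(1/6)u−1/2)(−6u+42) + (0)
Last nonzero remainder: −6u+42. Dividing through by −6 gives the monic gcd u−7.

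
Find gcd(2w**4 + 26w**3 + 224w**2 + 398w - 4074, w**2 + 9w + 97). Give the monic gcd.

Repeated division with remainder:
  2w**4 + 26w**3 + 224w**2 + 398w - 4074 = (2w**2 + 8w - 42)(w**2 + 9w + 97) + (0)
The last nonzero remainder w**2 + 9w + 97 is already monic.

w**2 + 9w + 97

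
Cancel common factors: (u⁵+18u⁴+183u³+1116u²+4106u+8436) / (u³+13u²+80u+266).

(u³+12u²+73u+222)/(u+7)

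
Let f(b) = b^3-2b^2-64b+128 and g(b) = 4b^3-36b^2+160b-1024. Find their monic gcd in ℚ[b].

Apply the Euclidean algorithm:
  b^3-2b^2-64b+128 = (1/4)(4b^3-36b^2+160b-1024) + (7b^2-104b+384)
  4b^3-36b^2+160b-1024 = ((4/7)b+164/49)(7b^2-104b+384) + ((14144/49)b-113152/49)
  7b^2-104b+384 = ((343/14144)b-147/884)((14144/49)b-113152/49) + (0)
Last nonzero remainder: (14144/49)b-113152/49. Dividing through by 14144/49 gives the monic gcd b-8.

b-8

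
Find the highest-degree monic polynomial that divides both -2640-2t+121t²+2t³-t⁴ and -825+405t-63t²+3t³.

55-16t+t²

Repeated division with remainder:
  -t⁴+2t³+121t²-2t-2640 = (-(1/3)t-19/3)(3t³-63t²+405t-825) + (-143t²+2288t-7865)
  3t³-63t²+405t-825 = (-(3/143)t+15/143)(-143t²+2288t-7865) + (0)
Last nonzero remainder: -143t²+2288t-7865. Dividing through by -143 gives the monic gcd t²-16t+55.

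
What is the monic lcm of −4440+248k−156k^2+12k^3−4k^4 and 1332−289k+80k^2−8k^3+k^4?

Euclidean algorithm in ℚ[k]:
  −4k^4+12k^3−156k^2+248k−4440 = (−4)(k^4−8k^3+80k^2−289k+1332) + (−20k^3+164k^2−908k+888)
  k^4−8k^3+80k^2−289k+1332 = (−(1/20)k−1/100)(−20k^3+164k^2−908k+888) + ((906/25)k^2−(6342/25)k+33522/25)
  −20k^3+164k^2−908k+888 = (−(250/453)k+100/151)((906/25)k^2−(6342/25)k+33522/25) + (0)
Last nonzero remainder: (906/25)k^2−(6342/25)k+33522/25. Dividing through by 906/25 gives the monic gcd k^2−7k+37.
Then lcm(f, g) = f·g / gcd(f, g); expanding and making the result monic gives the answer.

39960−3342k+2576k^2−209k^3+78k^4−4k^5+k^6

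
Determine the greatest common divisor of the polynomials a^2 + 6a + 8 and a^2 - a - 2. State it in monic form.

1

Repeated division with remainder:
  a^2 + 6a + 8 = (a^2 - a - 2) + (7a + 10)
  a^2 - a - 2 = ((1/7)a - 17/49)(7a + 10) + (72/49)
  7a + 10 = ((343/72)a + 245/36)(72/49) + (0)
The last nonzero remainder is the constant 72/49, so the polynomials are coprime and gcd = 1.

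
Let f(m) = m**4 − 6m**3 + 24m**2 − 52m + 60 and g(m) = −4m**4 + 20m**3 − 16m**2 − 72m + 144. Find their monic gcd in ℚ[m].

m**2 − 4m + 6

Apply the Euclidean algorithm:
  m**4 − 6m**3 + 24m**2 − 52m + 60 = (−1/4)(−4m**4 + 20m**3 − 16m**2 − 72m + 144) + (−m**3 + 20m**2 − 70m + 96)
  −4m**4 + 20m**3 − 16m**2 − 72m + 144 = (4m + 60)(−m**3 + 20m**2 − 70m + 96) + (−936m**2 + 3744m − 5616)
  −m**3 + 20m**2 − 70m + 96 = ((1/936)m − 2/117)(−936m**2 + 3744m − 5616) + (0)
Last nonzero remainder: −936m**2 + 3744m − 5616. Dividing through by −936 gives the monic gcd m**2 − 4m + 6.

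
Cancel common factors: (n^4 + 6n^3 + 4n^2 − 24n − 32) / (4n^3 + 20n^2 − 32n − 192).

(n^3 + 2n^2 − 4n − 8)/(4n^2 + 4n − 48)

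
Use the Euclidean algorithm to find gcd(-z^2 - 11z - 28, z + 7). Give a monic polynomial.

z + 7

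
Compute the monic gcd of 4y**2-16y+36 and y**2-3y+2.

1

Apply the Euclidean algorithm:
  4y**2-16y+36 = (4)(y**2-3y+2) + (-4y+28)
  y**2-3y+2 = (-(1/4)y-1)(-4y+28) + (30)
  -4y+28 = (-(2/15)y+14/15)(30) + (0)
The last nonzero remainder is the constant 30, so the polynomials are coprime and gcd = 1.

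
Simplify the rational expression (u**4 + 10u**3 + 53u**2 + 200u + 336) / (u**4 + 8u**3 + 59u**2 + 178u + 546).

(u**2 + 8u + 16)/(u**2 + 6u + 26)

By polynomial division,
  u**4 + 10u**3 + 53u**2 + 200u + 336 = (u**4 + 8u**3 + 59u**2 + 178u + 546) + (2u**3 − 6u**2 + 22u − 210)
  u**4 + 8u**3 + 59u**2 + 178u + 546 = ((1/2)u + 11/2)(2u**3 − 6u**2 + 22u − 210) + (81u**2 + 162u + 1701)
  2u**3 − 6u**2 + 22u − 210 = ((2/81)u − 10/81)(81u**2 + 162u + 1701) + (0)
Last nonzero remainder: 81u**2 + 162u + 1701. Dividing through by 81 gives the monic gcd u**2 + 2u + 21.
Cancel u**2 + 2u + 21 from numerator and denominator to get the reduced form.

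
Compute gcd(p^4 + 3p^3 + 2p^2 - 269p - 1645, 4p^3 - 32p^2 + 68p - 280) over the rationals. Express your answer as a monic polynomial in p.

p - 7

Apply the Euclidean algorithm:
  p^4 + 3p^3 + 2p^2 - 269p - 1645 = ((1/4)p + 11/4)(4p^3 - 32p^2 + 68p - 280) + (73p^2 - 386p - 875)
  4p^3 - 32p^2 + 68p - 280 = ((4/73)p - 792/5329)(73p^2 - 386p - 875) + ((312160/5329)p - 2185120/5329)
  73p^2 - 386p - 875 = ((389017/312160)p + 133225/62432)((312160/5329)p - 2185120/5329) + (0)
Last nonzero remainder: (312160/5329)p - 2185120/5329. Dividing through by 312160/5329 gives the monic gcd p - 7.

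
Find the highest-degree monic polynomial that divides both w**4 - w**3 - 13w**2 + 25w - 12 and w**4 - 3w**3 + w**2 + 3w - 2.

w**2 - 2w + 1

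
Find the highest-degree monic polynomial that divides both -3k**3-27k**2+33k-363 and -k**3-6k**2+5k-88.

Apply the Euclidean algorithm:
  -3k**3-27k**2+33k-363 = (3)(-k**3-6k**2+5k-88) + (-9k**2+18k-99)
  -k**3-6k**2+5k-88 = ((1/9)k+8/9)(-9k**2+18k-99) + (0)
Last nonzero remainder: -9k**2+18k-99. Dividing through by -9 gives the monic gcd k**2-2k+11.

k**2-2k+11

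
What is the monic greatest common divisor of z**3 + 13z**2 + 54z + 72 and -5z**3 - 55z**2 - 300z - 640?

By polynomial division,
  z**3 + 13z**2 + 54z + 72 = (-1/5)(-5z**3 - 55z**2 - 300z - 640) + (2z**2 - 6z - 56)
  -5z**3 - 55z**2 - 300z - 640 = (-(5/2)z - 35)(2z**2 - 6z - 56) + (-650z - 2600)
  2z**2 - 6z - 56 = (-(1/325)z + 7/325)(-650z - 2600) + (0)
Last nonzero remainder: -650z - 2600. Dividing through by -650 gives the monic gcd z + 4.

z + 4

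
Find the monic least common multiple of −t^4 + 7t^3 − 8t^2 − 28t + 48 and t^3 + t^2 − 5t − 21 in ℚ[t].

t^6 − 3t^5 − 13t^4 + 11t^3 + 120t^2 + 4t − 336

Euclidean algorithm in ℚ[t]:
  −t^4 + 7t^3 − 8t^2 − 28t + 48 = (−t + 8)(t^3 + t^2 − 5t − 21) + (−21t^2 − 9t + 216)
  t^3 + t^2 − 5t − 21 = (−(1/21)t − 4/147)(−21t^2 − 9t + 216) + ((247/49)t − 741/49)
  −21t^2 − 9t + 216 = (−(1029/247)t − 3528/247)((247/49)t − 741/49) + (0)
Last nonzero remainder: (247/49)t − 741/49. Dividing through by 247/49 gives the monic gcd t − 3.
Then lcm(f, g) = f·g / gcd(f, g); expanding and making the result monic gives the answer.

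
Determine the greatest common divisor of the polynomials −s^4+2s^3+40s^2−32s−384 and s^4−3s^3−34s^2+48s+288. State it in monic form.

By polynomial division,
  −s^4+2s^3+40s^2−32s−384 = (−1)(s^4−3s^3−34s^2+48s+288) + (−s^3+6s^2+16s−96)
  s^4−3s^3−34s^2+48s+288 = (−s−3)(−s^3+6s^2+16s−96) + (0)
Last nonzero remainder: −s^3+6s^2+16s−96. Dividing through by −1 gives the monic gcd s^3−6s^2−16s+96.

s^3−6s^2−16s+96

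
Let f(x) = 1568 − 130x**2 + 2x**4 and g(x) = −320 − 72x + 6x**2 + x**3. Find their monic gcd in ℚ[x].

4 + x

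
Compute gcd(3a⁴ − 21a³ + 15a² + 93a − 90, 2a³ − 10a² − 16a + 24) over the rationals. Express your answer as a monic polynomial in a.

a² + a − 2

By polynomial division,
  3a⁴ − 21a³ + 15a² + 93a − 90 = ((3/2)a − 3)(2a³ − 10a² − 16a + 24) + (9a² + 9a − 18)
  2a³ − 10a² − 16a + 24 = ((2/9)a − 4/3)(9a² + 9a − 18) + (0)
Last nonzero remainder: 9a² + 9a − 18. Dividing through by 9 gives the monic gcd a² + a − 2.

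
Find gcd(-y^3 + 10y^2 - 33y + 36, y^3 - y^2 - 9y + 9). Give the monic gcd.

By polynomial division,
  -y^3 + 10y^2 - 33y + 36 = (-1)(y^3 - y^2 - 9y + 9) + (9y^2 - 42y + 45)
  y^3 - y^2 - 9y + 9 = ((1/9)y + 11/27)(9y^2 - 42y + 45) + ((28/9)y - 28/3)
  9y^2 - 42y + 45 = ((81/28)y - 135/28)((28/9)y - 28/3) + (0)
Last nonzero remainder: (28/9)y - 28/3. Dividing through by 28/9 gives the monic gcd y - 3.

y - 3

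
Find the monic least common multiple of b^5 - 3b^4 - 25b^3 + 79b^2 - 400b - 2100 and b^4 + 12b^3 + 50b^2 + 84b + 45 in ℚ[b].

b^7 + b^6 - 34b^5 - 30b^4 - 159b^3 - 3463b^2 - 9600b - 6300

Repeated division with remainder:
  b^5 - 3b^4 - 25b^3 + 79b^2 - 400b - 2100 = (b - 15)(b^4 + 12b^3 + 50b^2 + 84b + 45) + (105b^3 + 745b^2 + 815b - 1425)
  b^4 + 12b^3 + 50b^2 + 84b + 45 = ((1/105)b + 103/2205)(105b^3 + 745b^2 + 815b - 1425) + ((3280/441)b^2 + (26240/441)b + 16400/147)
  105b^3 + 745b^2 + 815b - 1425 = ((9261/656)b - 8379/656)((3280/441)b^2 + (26240/441)b + 16400/147) + (0)
Last nonzero remainder: (3280/441)b^2 + (26240/441)b + 16400/147. Dividing through by 3280/441 gives the monic gcd b^2 + 8b + 15.
Then lcm(f, g) = f·g / gcd(f, g); expanding and making the result monic gives the answer.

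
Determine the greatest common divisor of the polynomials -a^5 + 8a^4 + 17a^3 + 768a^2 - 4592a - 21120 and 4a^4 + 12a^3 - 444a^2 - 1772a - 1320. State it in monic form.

Euclidean algorithm in ℚ[a]:
  -a^5 + 8a^4 + 17a^3 + 768a^2 - 4592a - 21120 = (-(1/4)a + 11/4)(4a^4 + 12a^3 - 444a^2 - 1772a - 1320) + (-127a^3 + 1546a^2 - 49a - 17490)
  4a^4 + 12a^3 - 444a^2 - 1772a - 1320 = (-(4/127)a - 7708/16129)(-127a^3 + 1546a^2 - 49a - 17490) + ((4730400/16129)a^2 - (37843200/16129)a - 156103200/16129)
  -127a^3 + 1546a^2 - 49a - 17490 = (-(2048383/4730400)a + 854837/473040)((4730400/16129)a^2 - (37843200/16129)a - 156103200/16129) + (0)
Last nonzero remainder: (4730400/16129)a^2 - (37843200/16129)a - 156103200/16129. Dividing through by 4730400/16129 gives the monic gcd a^2 - 8a - 33.

a^2 - 8a - 33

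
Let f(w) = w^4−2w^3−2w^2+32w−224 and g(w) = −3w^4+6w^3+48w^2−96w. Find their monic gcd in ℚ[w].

w^2−16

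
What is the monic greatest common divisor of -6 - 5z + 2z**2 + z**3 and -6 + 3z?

-2 + z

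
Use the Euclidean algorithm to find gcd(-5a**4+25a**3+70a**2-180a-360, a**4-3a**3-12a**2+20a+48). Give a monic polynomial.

Apply the Euclidean algorithm:
  -5a**4+25a**3+70a**2-180a-360 = (-5)(a**4-3a**3-12a**2+20a+48) + (10a**3+10a**2-80a-120)
  a**4-3a**3-12a**2+20a+48 = ((1/10)a-2/5)(10a**3+10a**2-80a-120) + (0)
Last nonzero remainder: 10a**3+10a**2-80a-120. Dividing through by 10 gives the monic gcd a**3+a**2-8a-12.

a**3+a**2-8a-12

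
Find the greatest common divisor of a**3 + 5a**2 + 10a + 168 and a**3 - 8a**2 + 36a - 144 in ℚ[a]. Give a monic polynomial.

Euclidean algorithm in ℚ[a]:
  a**3 + 5a**2 + 10a + 168 = (a**3 - 8a**2 + 36a - 144) + (13a**2 - 26a + 312)
  a**3 - 8a**2 + 36a - 144 = ((1/13)a - 6/13)(13a**2 - 26a + 312) + (0)
Last nonzero remainder: 13a**2 - 26a + 312. Dividing through by 13 gives the monic gcd a**2 - 2a + 24.

a**2 - 2a + 24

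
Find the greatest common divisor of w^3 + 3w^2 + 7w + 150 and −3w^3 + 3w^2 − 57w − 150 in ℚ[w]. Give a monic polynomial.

Euclidean algorithm in ℚ[w]:
  w^3 + 3w^2 + 7w + 150 = (−1/3)(−3w^3 + 3w^2 − 57w − 150) + (4w^2 − 12w + 100)
  −3w^3 + 3w^2 − 57w − 150 = (−(3/4)w − 3/2)(4w^2 − 12w + 100) + (0)
Last nonzero remainder: 4w^2 − 12w + 100. Dividing through by 4 gives the monic gcd w^2 − 3w + 25.

w^2 − 3w + 25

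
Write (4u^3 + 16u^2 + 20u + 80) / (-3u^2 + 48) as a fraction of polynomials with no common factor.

(-4u^2 - 20)/(3u - 12)

By polynomial division,
  4u^3 + 16u^2 + 20u + 80 = (-(4/3)u - 16/3)(-3u^2 + 48) + (84u + 336)
  -3u^2 + 48 = (-(1/28)u + 1/7)(84u + 336) + (0)
Last nonzero remainder: 84u + 336. Dividing through by 84 gives the monic gcd u + 4.
Cancel u + 4 from numerator and denominator to get the reduced form.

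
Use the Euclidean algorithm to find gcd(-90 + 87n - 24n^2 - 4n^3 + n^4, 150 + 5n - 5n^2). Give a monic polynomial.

-30 - n + n^2

Euclidean algorithm in ℚ[n]:
  n^4 - 4n^3 - 24n^2 + 87n - 90 = (-(1/5)n^2 + (3/5)n - 3/5)(-5n^2 + 5n + 150) + (0)
Last nonzero remainder: -5n^2 + 5n + 150. Dividing through by -5 gives the monic gcd n^2 - n - 30.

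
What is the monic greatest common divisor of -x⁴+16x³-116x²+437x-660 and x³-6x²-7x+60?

Euclidean algorithm in ℚ[x]:
  -x⁴+16x³-116x²+437x-660 = (-x+10)(x³-6x²-7x+60) + (-63x²+567x-1260)
  x³-6x²-7x+60 = (-(1/63)x-1/21)(-63x²+567x-1260) + (0)
Last nonzero remainder: -63x²+567x-1260. Dividing through by -63 gives the monic gcd x²-9x+20.

x²-9x+20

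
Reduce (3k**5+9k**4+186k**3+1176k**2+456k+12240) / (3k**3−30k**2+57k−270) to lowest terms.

Euclidean algorithm in ℚ[k]:
  3k**5+9k**4+186k**3+1176k**2+456k+12240 = (k**2+13k+173)(3k**3−30k**2+57k−270) + (5895k**2−5895k+58950)
  3k**3−30k**2+57k−270 = ((1/1965)k−3/655)(5895k**2−5895k+58950) + (0)
Last nonzero remainder: 5895k**2−5895k+58950. Dividing through by 5895 gives the monic gcd k**2−k+10.
Cancel k**2−k+10 from numerator and denominator to get the reduced form.

(k**3+4k**2+56k+408)/(k−9)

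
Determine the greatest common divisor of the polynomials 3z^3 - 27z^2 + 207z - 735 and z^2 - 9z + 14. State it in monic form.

Repeated division with remainder:
  3z^3 - 27z^2 + 207z - 735 = (3z)(z^2 - 9z + 14) + (165z - 735)
  z^2 - 9z + 14 = ((1/165)z - 10/363)(165z - 735) + (-756/121)
  165z - 735 = (-(6655/252)z + 4235/36)(-756/121) + (0)
The last nonzero remainder is the constant -756/121, so the polynomials are coprime and gcd = 1.

1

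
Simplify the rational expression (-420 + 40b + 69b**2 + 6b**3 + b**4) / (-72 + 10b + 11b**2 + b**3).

Euclidean algorithm in ℚ[b]:
  b**4 + 6b**3 + 69b**2 + 40b - 420 = (b - 5)(b**3 + 11b**2 + 10b - 72) + (114b**2 + 162b - 780)
  b**3 + 11b**2 + 10b - 72 = ((1/114)b + 91/1083)(114b**2 + 162b - 780) + ((1166/361)b - 2332/361)
  114b**2 + 162b - 780 = ((20577/583)b + 70395/583)((1166/361)b - 2332/361) + (0)
Last nonzero remainder: (1166/361)b - 2332/361. Dividing through by 1166/361 gives the monic gcd b - 2.
Cancel b - 2 from numerator and denominator to get the reduced form.

(210 + 85b + 8b**2 + b**3)/(36 + 13b + b**2)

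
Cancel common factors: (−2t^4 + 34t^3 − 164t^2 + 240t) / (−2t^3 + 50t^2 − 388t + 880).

Apply the Euclidean algorithm:
  −2t^4 + 34t^3 − 164t^2 + 240t = (t + 8)(−2t^3 + 50t^2 − 388t + 880) + (−176t^2 + 2464t − 7040)
  −2t^3 + 50t^2 − 388t + 880 = ((1/88)t − 1/8)(−176t^2 + 2464t − 7040) + (0)
Last nonzero remainder: −176t^2 + 2464t − 7040. Dividing through by −176 gives the monic gcd t^2 − 14t + 40.
Cancel t^2 − 14t + 40 from numerator and denominator to get the reduced form.

(t^2 − 3t)/(t − 11)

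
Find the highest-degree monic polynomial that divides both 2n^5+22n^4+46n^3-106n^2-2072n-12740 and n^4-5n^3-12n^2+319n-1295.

Apply the Euclidean algorithm:
  2n^5+22n^4+46n^3-106n^2-2072n-12740 = (2n+32)(n^4-5n^3-12n^2+319n-1295) + (230n^3-360n^2-9690n+28700)
  n^4-5n^3-12n^2+319n-1295 = ((1/230)n-79/5290)(230n^3-360n^2-9690n+28700) + ((13095/529)n^2+(26190/529)n-458325/529)
  230n^3-360n^2-9690n+28700 = ((24334/2619)n-86756/2619)((13095/529)n^2+(26190/529)n-458325/529) + (0)
Last nonzero remainder: (13095/529)n^2+(26190/529)n-458325/529. Dividing through by 13095/529 gives the monic gcd n^2+2n-35.

n^2+2n-35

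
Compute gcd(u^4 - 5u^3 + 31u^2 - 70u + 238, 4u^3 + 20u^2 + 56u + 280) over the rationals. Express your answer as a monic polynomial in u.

u^2 + 14

Apply the Euclidean algorithm:
  u^4 - 5u^3 + 31u^2 - 70u + 238 = ((1/4)u - 5/2)(4u^3 + 20u^2 + 56u + 280) + (67u^2 + 938)
  4u^3 + 20u^2 + 56u + 280 = ((4/67)u + 20/67)(67u^2 + 938) + (0)
Last nonzero remainder: 67u^2 + 938. Dividing through by 67 gives the monic gcd u^2 + 14.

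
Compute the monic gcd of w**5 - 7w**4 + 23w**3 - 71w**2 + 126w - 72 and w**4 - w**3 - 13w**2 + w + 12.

w**2 - 5w + 4

Apply the Euclidean algorithm:
  w**5 - 7w**4 + 23w**3 - 71w**2 + 126w - 72 = (w - 6)(w**4 - w**3 - 13w**2 + w + 12) + (30w**3 - 150w**2 + 120w)
  w**4 - w**3 - 13w**2 + w + 12 = ((1/30)w + 2/15)(30w**3 - 150w**2 + 120w) + (3w**2 - 15w + 12)
  30w**3 - 150w**2 + 120w = (10w)(3w**2 - 15w + 12) + (0)
Last nonzero remainder: 3w**2 - 15w + 12. Dividing through by 3 gives the monic gcd w**2 - 5w + 4.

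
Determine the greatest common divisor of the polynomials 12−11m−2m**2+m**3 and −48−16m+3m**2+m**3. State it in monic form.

−12−m+m**2

Apply the Euclidean algorithm:
  m**3−2m**2−11m+12 = (m**3+3m**2−16m−48) + (−5m**2+5m+60)
  m**3+3m**2−16m−48 = (−(1/5)m−4/5)(−5m**2+5m+60) + (0)
Last nonzero remainder: −5m**2+5m+60. Dividing through by −5 gives the monic gcd m**2−m−12.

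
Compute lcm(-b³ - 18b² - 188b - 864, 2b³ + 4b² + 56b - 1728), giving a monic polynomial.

b⁴ + 10b³ + 44b² - 640b - 6912

Apply the Euclidean algorithm:
  -b³ - 18b² - 188b - 864 = (-1/2)(2b³ + 4b² + 56b - 1728) + (-16b² - 160b - 1728)
  2b³ + 4b² + 56b - 1728 = (-(1/8)b + 1)(-16b² - 160b - 1728) + (0)
Last nonzero remainder: -16b² - 160b - 1728. Dividing through by -16 gives the monic gcd b² + 10b + 108.
Then lcm(f, g) = f·g / gcd(f, g); expanding and making the result monic gives the answer.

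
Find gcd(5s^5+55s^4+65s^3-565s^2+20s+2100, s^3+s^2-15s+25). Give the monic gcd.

Apply the Euclidean algorithm:
  5s^5+55s^4+65s^3-565s^2+20s+2100 = (5s^2+50s+90)(s^3+s^2-15s+25) + (-30s^2+120s-150)
  s^3+s^2-15s+25 = (-(1/30)s-1/6)(-30s^2+120s-150) + (0)
Last nonzero remainder: -30s^2+120s-150. Dividing through by -30 gives the monic gcd s^2-4s+5.

s^2-4s+5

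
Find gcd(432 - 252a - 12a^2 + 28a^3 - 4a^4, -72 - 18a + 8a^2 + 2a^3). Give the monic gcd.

-9 + a^2

Euclidean algorithm in ℚ[a]:
  -4a^4 + 28a^3 - 12a^2 - 252a + 432 = (-2a + 22)(2a^3 + 8a^2 - 18a - 72) + (-224a^2 + 2016)
  2a^3 + 8a^2 - 18a - 72 = (-(1/112)a - 1/28)(-224a^2 + 2016) + (0)
Last nonzero remainder: -224a^2 + 2016. Dividing through by -224 gives the monic gcd a^2 - 9.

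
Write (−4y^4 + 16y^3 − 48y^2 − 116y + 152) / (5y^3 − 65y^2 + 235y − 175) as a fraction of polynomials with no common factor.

Apply the Euclidean algorithm:
  −4y^4 + 16y^3 − 48y^2 − 116y + 152 = (−(4/5)y − 36/5)(5y^3 − 65y^2 + 235y − 175) + (−328y^2 + 1436y − 1108)
  5y^3 − 65y^2 + 235y − 175 = (−(5/328)y + 3535/26896)(−328y^2 + 1436y − 1108) + ((197505/6724)y − 197505/6724)
  −328y^2 + 1436y − 1108 = (−(2205472/197505)y + 7450192/197505)((197505/6724)y − 197505/6724) + (0)
Last nonzero remainder: (197505/6724)y − 197505/6724. Dividing through by 197505/6724 gives the monic gcd y − 1.
Cancel y − 1 from numerator and denominator to get the reduced form.

(−4y^3 + 12y^2 − 36y − 152)/(5y^2 − 60y + 175)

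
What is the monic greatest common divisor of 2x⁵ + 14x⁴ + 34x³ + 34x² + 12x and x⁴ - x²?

Apply the Euclidean algorithm:
  2x⁵ + 14x⁴ + 34x³ + 34x² + 12x = (2x + 14)(x⁴ - x²) + (36x³ + 48x² + 12x)
  x⁴ - x² = ((1/36)x - 1/27)(36x³ + 48x² + 12x) + ((4/9)x² + (4/9)x)
  36x³ + 48x² + 12x = (81x + 27)((4/9)x² + (4/9)x) + (0)
Last nonzero remainder: (4/9)x² + (4/9)x. Dividing through by 4/9 gives the monic gcd x² + x.

x² + x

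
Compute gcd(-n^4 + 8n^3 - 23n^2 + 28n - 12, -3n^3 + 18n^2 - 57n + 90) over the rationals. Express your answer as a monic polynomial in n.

By polynomial division,
  -n^4 + 8n^3 - 23n^2 + 28n - 12 = ((1/3)n - 2/3)(-3n^3 + 18n^2 - 57n + 90) + (8n^2 - 40n + 48)
  -3n^3 + 18n^2 - 57n + 90 = (-(3/8)n + 3/8)(8n^2 - 40n + 48) + (-24n + 72)
  8n^2 - 40n + 48 = (-(1/3)n + 2/3)(-24n + 72) + (0)
Last nonzero remainder: -24n + 72. Dividing through by -24 gives the monic gcd n - 3.

n - 3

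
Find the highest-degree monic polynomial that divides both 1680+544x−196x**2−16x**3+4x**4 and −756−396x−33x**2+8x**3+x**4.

Repeated division with remainder:
  4x**4−16x**3−196x**2+544x+1680 = (4)(x**4+8x**3−33x**2−396x−756) + (−48x**3−64x**2+2128x+4704)
  x**4+8x**3−33x**2−396x−756 = (−(1/48)x−5/36)(−48x**3−64x**2+2128x+4704) + ((22/9)x**2−(22/9)x−308/3)
  −48x**3−64x**2+2128x+4704 = (−(216/11)x−504/11)((22/9)x**2−(22/9)x−308/3) + (0)
Last nonzero remainder: (22/9)x**2−(22/9)x−308/3. Dividing through by 22/9 gives the monic gcd x**2−x−42.

−42−x+x**2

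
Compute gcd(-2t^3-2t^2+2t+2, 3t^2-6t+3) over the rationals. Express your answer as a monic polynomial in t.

Repeated division with remainder:
  -2t^3-2t^2+2t+2 = (-(2/3)t-2)(3t^2-6t+3) + (-8t+8)
  3t^2-6t+3 = (-(3/8)t+3/8)(-8t+8) + (0)
Last nonzero remainder: -8t+8. Dividing through by -8 gives the monic gcd t-1.

t-1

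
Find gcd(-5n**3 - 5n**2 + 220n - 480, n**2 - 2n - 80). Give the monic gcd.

Repeated division with remainder:
  -5n**3 - 5n**2 + 220n - 480 = (-5n - 15)(n**2 - 2n - 80) + (-210n - 1680)
  n**2 - 2n - 80 = (-(1/210)n + 1/21)(-210n - 1680) + (0)
Last nonzero remainder: -210n - 1680. Dividing through by -210 gives the monic gcd n + 8.

n + 8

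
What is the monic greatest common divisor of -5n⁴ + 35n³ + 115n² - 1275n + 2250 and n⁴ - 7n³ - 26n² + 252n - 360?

n² + n - 30

Euclidean algorithm in ℚ[n]:
  -5n⁴ + 35n³ + 115n² - 1275n + 2250 = (-5)(n⁴ - 7n³ - 26n² + 252n - 360) + (-15n² - 15n + 450)
  n⁴ - 7n³ - 26n² + 252n - 360 = (-(1/15)n² + (8/15)n - 4/5)(-15n² - 15n + 450) + (0)
Last nonzero remainder: -15n² - 15n + 450. Dividing through by -15 gives the monic gcd n² + n - 30.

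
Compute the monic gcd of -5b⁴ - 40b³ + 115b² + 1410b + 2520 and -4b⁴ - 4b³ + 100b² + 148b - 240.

b² + 7b + 12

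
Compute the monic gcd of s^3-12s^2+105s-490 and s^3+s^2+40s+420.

s^2-5s+70

Euclidean algorithm in ℚ[s]:
  s^3-12s^2+105s-490 = (s^3+s^2+40s+420) + (-13s^2+65s-910)
  s^3+s^2+40s+420 = (-(1/13)s-6/13)(-13s^2+65s-910) + (0)
Last nonzero remainder: -13s^2+65s-910. Dividing through by -13 gives the monic gcd s^2-5s+70.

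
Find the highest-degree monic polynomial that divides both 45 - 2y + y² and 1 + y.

1

Euclidean algorithm in ℚ[y]:
  y² - 2y + 45 = (y - 3)(y + 1) + (48)
  y + 1 = ((1/48)y + 1/48)(48) + (0)
The last nonzero remainder is the constant 48, so the polynomials are coprime and gcd = 1.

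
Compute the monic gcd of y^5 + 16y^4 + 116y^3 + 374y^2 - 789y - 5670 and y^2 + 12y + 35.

y^2 + 12y + 35

Apply the Euclidean algorithm:
  y^5 + 16y^4 + 116y^3 + 374y^2 - 789y - 5670 = (y^3 + 4y^2 + 33y - 162)(y^2 + 12y + 35) + (0)
The last nonzero remainder y^2 + 12y + 35 is already monic.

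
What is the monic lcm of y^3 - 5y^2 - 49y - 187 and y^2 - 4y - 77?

Euclidean algorithm in ℚ[y]:
  y^3 - 5y^2 - 49y - 187 = (y - 1)(y^2 - 4y - 77) + (24y - 264)
  y^2 - 4y - 77 = ((1/24)y + 7/24)(24y - 264) + (0)
Last nonzero remainder: 24y - 264. Dividing through by 24 gives the monic gcd y - 11.
Then lcm(f, g) = f·g / gcd(f, g); expanding and making the result monic gives the answer.

y^4 + 2y^3 - 84y^2 - 530y - 1309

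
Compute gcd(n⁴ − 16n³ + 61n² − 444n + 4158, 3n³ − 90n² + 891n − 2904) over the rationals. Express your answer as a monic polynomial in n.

n − 11

Apply the Euclidean algorithm:
  n⁴ − 16n³ + 61n² − 444n + 4158 = ((1/3)n + 14/3)(3n³ − 90n² + 891n − 2904) + (184n² − 3634n + 17710)
  3n³ − 90n² + 891n − 2904 = ((3/184)n − 123/736)(184n² − 3634n + 17710) + (−(81/16)n + 891/16)
  184n² − 3634n + 17710 = (−(2944/81)n + 25760/81)(−(81/16)n + 891/16) + (0)
Last nonzero remainder: −(81/16)n + 891/16. Dividing through by −81/16 gives the monic gcd n − 11.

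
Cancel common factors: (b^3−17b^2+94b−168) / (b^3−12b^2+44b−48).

(b−7)/(b−2)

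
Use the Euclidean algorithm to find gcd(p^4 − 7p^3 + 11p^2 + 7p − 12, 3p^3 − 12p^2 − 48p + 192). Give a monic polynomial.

p − 4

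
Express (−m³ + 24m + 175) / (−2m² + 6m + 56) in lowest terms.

Repeated division with remainder:
  −m³ + 24m + 175 = ((1/2)m + 3/2)(−2m² + 6m + 56) + (−13m + 91)
  −2m² + 6m + 56 = ((2/13)m + 8/13)(−13m + 91) + (0)
Last nonzero remainder: −13m + 91. Dividing through by −13 gives the monic gcd m − 7.
Cancel m − 7 from numerator and denominator to get the reduced form.

(m² + 7m + 25)/(2m + 8)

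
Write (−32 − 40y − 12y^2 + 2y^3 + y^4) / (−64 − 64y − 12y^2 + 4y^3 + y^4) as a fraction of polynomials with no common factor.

Euclidean algorithm in ℚ[y]:
  y^4 + 2y^3 − 12y^2 − 40y − 32 = (y^4 + 4y^3 − 12y^2 − 64y − 64) + (−2y^3 + 24y + 32)
  y^4 + 4y^3 − 12y^2 − 64y − 64 = (−(1/2)y − 2)(−2y^3 + 24y + 32) + (0)
Last nonzero remainder: −2y^3 + 24y + 32. Dividing through by −2 gives the monic gcd y^3 − 12y − 16.
Cancel y^3 − 12y − 16 from numerator and denominator to get the reduced form.

(2 + y)/(4 + y)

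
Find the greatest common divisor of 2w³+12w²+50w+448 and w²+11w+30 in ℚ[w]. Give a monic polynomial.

Repeated division with remainder:
  2w³+12w²+50w+448 = (2w-10)(w²+11w+30) + (100w+748)
  w²+11w+30 = ((1/100)w+22/625)(100w+748) + (2294/625)
  100w+748 = ((31250/1147)w+233750/1147)(2294/625) + (0)
The last nonzero remainder is the constant 2294/625, so the polynomials are coprime and gcd = 1.

1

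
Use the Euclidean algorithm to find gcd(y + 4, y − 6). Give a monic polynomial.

1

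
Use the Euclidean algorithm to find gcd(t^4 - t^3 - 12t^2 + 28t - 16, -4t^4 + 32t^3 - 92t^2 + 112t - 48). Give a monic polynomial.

By polynomial division,
  t^4 - t^3 - 12t^2 + 28t - 16 = (-1/4)(-4t^4 + 32t^3 - 92t^2 + 112t - 48) + (7t^3 - 35t^2 + 56t - 28)
  -4t^4 + 32t^3 - 92t^2 + 112t - 48 = (-(4/7)t + 12/7)(7t^3 - 35t^2 + 56t - 28) + (0)
Last nonzero remainder: 7t^3 - 35t^2 + 56t - 28. Dividing through by 7 gives the monic gcd t^3 - 5t^2 + 8t - 4.

t^3 - 5t^2 + 8t - 4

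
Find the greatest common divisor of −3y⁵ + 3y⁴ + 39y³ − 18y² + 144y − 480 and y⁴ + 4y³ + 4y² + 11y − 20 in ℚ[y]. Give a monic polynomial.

y³ + 5y² + 9y + 20

Apply the Euclidean algorithm:
  −3y⁵ + 3y⁴ + 39y³ − 18y² + 144y − 480 = (−3y + 15)(y⁴ + 4y³ + 4y² + 11y − 20) + (−9y³ − 45y² − 81y − 180)
  y⁴ + 4y³ + 4y² + 11y − 20 = (−(1/9)y + 1/9)(−9y³ − 45y² − 81y − 180) + (0)
Last nonzero remainder: −9y³ − 45y² − 81y − 180. Dividing through by −9 gives the monic gcd y³ + 5y² + 9y + 20.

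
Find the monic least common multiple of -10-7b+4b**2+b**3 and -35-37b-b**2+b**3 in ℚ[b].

70+39b-35b**2-3b**3+b**4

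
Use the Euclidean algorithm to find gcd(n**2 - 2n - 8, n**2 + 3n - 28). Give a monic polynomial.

Repeated division with remainder:
  n**2 - 2n - 8 = (n**2 + 3n - 28) + (-5n + 20)
  n**2 + 3n - 28 = (-(1/5)n - 7/5)(-5n + 20) + (0)
Last nonzero remainder: -5n + 20. Dividing through by -5 gives the monic gcd n - 4.

n - 4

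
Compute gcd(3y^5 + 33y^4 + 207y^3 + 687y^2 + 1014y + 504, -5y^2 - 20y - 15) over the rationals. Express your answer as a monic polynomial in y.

y^2 + 4y + 3

Repeated division with remainder:
  3y^5 + 33y^4 + 207y^3 + 687y^2 + 1014y + 504 = (-(3/5)y^3 - (21/5)y^2 - (114/5)y - 168/5)(-5y^2 - 20y - 15) + (0)
Last nonzero remainder: -5y^2 - 20y - 15. Dividing through by -5 gives the monic gcd y^2 + 4y + 3.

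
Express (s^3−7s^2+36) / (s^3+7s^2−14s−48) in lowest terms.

Euclidean algorithm in ℚ[s]:
  s^3−7s^2+36 = (s^3+7s^2−14s−48) + (−14s^2+14s+84)
  s^3+7s^2−14s−48 = (−(1/14)s−4/7)(−14s^2+14s+84) + (0)
Last nonzero remainder: −14s^2+14s+84. Dividing through by −14 gives the monic gcd s^2−s−6.
Cancel s^2−s−6 from numerator and denominator to get the reduced form.

(s−6)/(s+8)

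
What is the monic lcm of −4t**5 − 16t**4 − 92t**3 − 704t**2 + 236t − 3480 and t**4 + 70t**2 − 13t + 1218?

t**7 + 5t**6 + 69t**5 + 367t**4 + 1083t**3 + 8203t**2 − 1608t + 36540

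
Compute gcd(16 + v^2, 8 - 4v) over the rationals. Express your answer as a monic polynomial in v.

Repeated division with remainder:
  v^2 + 16 = (-(1/4)v - 1/2)(-4v + 8) + (20)
  -4v + 8 = (-(1/5)v + 2/5)(20) + (0)
The last nonzero remainder is the constant 20, so the polynomials are coprime and gcd = 1.

1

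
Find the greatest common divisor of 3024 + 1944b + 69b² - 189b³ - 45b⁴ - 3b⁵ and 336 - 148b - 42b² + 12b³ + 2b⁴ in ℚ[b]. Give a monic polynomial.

-84 - 5b + 8b² + b³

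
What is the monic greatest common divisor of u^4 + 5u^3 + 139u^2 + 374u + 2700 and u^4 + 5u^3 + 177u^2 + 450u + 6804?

By polynomial division,
  u^4 + 5u^3 + 139u^2 + 374u + 2700 = (u^4 + 5u^3 + 177u^2 + 450u + 6804) + (-38u^2 - 76u - 4104)
  u^4 + 5u^3 + 177u^2 + 450u + 6804 = (-(1/38)u^2 - (3/38)u - 63/38)(-38u^2 - 76u - 4104) + (0)
Last nonzero remainder: -38u^2 - 76u - 4104. Dividing through by -38 gives the monic gcd u^2 + 2u + 108.

u^2 + 2u + 108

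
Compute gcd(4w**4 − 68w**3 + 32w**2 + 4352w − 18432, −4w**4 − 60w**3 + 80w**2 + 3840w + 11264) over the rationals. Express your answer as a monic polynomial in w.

w**2 − 64

By polynomial division,
  4w**4 − 68w**3 + 32w**2 + 4352w − 18432 = (−1)(−4w**4 − 60w**3 + 80w**2 + 3840w + 11264) + (−128w**3 + 112w**2 + 8192w − 7168)
  −4w**4 − 60w**3 + 80w**2 + 3840w + 11264 = ((1/32)w + 127/256)(−128w**3 + 112w**2 + 8192w − 7168) + (−(3705/16)w**2 + 14820)
  −128w**3 + 112w**2 + 8192w − 7168 = ((2048/3705)w − 1792/3705)(−(3705/16)w**2 + 14820) + (0)
Last nonzero remainder: −(3705/16)w**2 + 14820. Dividing through by −3705/16 gives the monic gcd w**2 − 64.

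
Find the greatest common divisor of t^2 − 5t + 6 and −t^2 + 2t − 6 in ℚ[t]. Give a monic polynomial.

1

Repeated division with remainder:
  t^2 − 5t + 6 = (−1)(−t^2 + 2t − 6) + (−3t)
  −t^2 + 2t − 6 = ((1/3)t − 2/3)(−3t) + (−6)
  −3t = ((1/2)t)(−6) + (0)
The last nonzero remainder is the constant −6, so the polynomials are coprime and gcd = 1.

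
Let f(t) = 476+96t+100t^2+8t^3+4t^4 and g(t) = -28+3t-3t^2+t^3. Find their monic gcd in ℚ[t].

7+t+t^2

Repeated division with remainder:
  4t^4+8t^3+100t^2+96t+476 = (4t+20)(t^3-3t^2+3t-28) + (148t^2+148t+1036)
  t^3-3t^2+3t-28 = ((1/148)t-1/37)(148t^2+148t+1036) + (0)
Last nonzero remainder: 148t^2+148t+1036. Dividing through by 148 gives the monic gcd t^2+t+7.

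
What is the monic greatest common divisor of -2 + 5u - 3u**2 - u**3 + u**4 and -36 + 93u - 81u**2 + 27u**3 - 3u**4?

1 - 2u + u**2

Repeated division with remainder:
  u**4 - u**3 - 3u**2 + 5u - 2 = (-1/3)(-3u**4 + 27u**3 - 81u**2 + 93u - 36) + (8u**3 - 30u**2 + 36u - 14)
  -3u**4 + 27u**3 - 81u**2 + 93u - 36 = (-(3/8)u + 63/32)(8u**3 - 30u**2 + 36u - 14) + (-(135/16)u**2 + (135/8)u - 135/16)
  8u**3 - 30u**2 + 36u - 14 = (-(128/135)u + 224/135)(-(135/16)u**2 + (135/8)u - 135/16) + (0)
Last nonzero remainder: -(135/16)u**2 + (135/8)u - 135/16. Dividing through by -135/16 gives the monic gcd u**2 - 2u + 1.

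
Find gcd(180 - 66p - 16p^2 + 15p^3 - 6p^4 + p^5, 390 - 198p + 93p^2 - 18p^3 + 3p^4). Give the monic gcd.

10 - 2p + p^2

Apply the Euclidean algorithm:
  p^5 - 6p^4 + 15p^3 - 16p^2 - 66p + 180 = ((1/3)p)(3p^4 - 18p^3 + 93p^2 - 198p + 390) + (-16p^3 + 50p^2 - 196p + 180)
  3p^4 - 18p^3 + 93p^2 - 198p + 390 = (-(3/16)p + 69/128)(-16p^3 + 50p^2 - 196p + 180) + ((1875/64)p^2 - (1875/32)p + 9375/32)
  -16p^3 + 50p^2 - 196p + 180 = (-(1024/1875)p + 384/625)((1875/64)p^2 - (1875/32)p + 9375/32) + (0)
Last nonzero remainder: (1875/64)p^2 - (1875/32)p + 9375/32. Dividing through by 1875/64 gives the monic gcd p^2 - 2p + 10.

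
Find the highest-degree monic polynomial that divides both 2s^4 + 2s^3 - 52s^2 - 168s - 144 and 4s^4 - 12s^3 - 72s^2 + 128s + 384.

s^2 + 5s + 6

By polynomial division,
  2s^4 + 2s^3 - 52s^2 - 168s - 144 = (1/2)(4s^4 - 12s^3 - 72s^2 + 128s + 384) + (8s^3 - 16s^2 - 232s - 336)
  4s^4 - 12s^3 - 72s^2 + 128s + 384 = ((1/2)s - 1/2)(8s^3 - 16s^2 - 232s - 336) + (36s^2 + 180s + 216)
  8s^3 - 16s^2 - 232s - 336 = ((2/9)s - 14/9)(36s^2 + 180s + 216) + (0)
Last nonzero remainder: 36s^2 + 180s + 216. Dividing through by 36 gives the monic gcd s^2 + 5s + 6.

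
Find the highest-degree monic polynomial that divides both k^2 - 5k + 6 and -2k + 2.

1

Repeated division with remainder:
  k^2 - 5k + 6 = (-(1/2)k + 2)(-2k + 2) + (2)
  -2k + 2 = (-k + 1)(2) + (0)
The last nonzero remainder is the constant 2, so the polynomials are coprime and gcd = 1.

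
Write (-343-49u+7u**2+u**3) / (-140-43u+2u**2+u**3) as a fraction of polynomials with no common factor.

Apply the Euclidean algorithm:
  u**3+7u**2-49u-343 = (u**3+2u**2-43u-140) + (5u**2-6u-203)
  u**3+2u**2-43u-140 = ((1/5)u+16/25)(5u**2-6u-203) + ((36/25)u-252/25)
  5u**2-6u-203 = ((125/36)u+725/36)((36/25)u-252/25) + (0)
Last nonzero remainder: (36/25)u-252/25. Dividing through by 36/25 gives the monic gcd u-7.
Cancel u-7 from numerator and denominator to get the reduced form.

(49+14u+u**2)/(20+9u+u**2)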